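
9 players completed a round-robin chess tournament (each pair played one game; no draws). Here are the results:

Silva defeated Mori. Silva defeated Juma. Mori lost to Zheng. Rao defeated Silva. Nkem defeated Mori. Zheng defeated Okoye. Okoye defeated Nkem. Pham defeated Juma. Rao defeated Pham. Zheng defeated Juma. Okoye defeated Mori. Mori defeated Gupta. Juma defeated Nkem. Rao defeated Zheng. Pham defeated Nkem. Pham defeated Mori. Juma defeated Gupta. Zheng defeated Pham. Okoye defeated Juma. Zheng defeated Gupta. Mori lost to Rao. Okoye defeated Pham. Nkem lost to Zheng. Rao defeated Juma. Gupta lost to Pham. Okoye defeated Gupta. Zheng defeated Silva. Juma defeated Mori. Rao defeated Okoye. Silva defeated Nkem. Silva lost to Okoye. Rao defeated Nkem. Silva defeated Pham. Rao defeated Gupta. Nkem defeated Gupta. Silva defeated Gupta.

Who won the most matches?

Rao

Win totals: Zheng 7, Okoye 6, Pham 4, Gupta 0, Mori 1, Nkem 2, Juma 3, Rao 8, Silva 5.
Rao leads with 8 wins (next highest: 7).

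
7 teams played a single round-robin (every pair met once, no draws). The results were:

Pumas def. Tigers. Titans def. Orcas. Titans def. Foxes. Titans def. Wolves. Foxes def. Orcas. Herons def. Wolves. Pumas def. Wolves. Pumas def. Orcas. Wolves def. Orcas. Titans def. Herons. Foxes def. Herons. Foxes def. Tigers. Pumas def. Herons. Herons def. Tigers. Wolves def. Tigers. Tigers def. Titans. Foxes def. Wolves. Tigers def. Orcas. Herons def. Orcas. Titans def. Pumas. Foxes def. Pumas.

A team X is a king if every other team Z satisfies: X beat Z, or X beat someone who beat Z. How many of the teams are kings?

Orcas cannot reach Herons, Titans, Wolves, Foxes, Tigers, Pumas in two steps.
Herons cannot reach Foxes, Pumas in two steps.
Titans reaches everyone (king).
Wolves cannot reach Herons, Foxes, Pumas in two steps.
Foxes reaches everyone (king).
Tigers reaches everyone (king).
Pumas cannot reach Foxes in two steps.
Kings: Titans, Foxes, Tigers — 3.

3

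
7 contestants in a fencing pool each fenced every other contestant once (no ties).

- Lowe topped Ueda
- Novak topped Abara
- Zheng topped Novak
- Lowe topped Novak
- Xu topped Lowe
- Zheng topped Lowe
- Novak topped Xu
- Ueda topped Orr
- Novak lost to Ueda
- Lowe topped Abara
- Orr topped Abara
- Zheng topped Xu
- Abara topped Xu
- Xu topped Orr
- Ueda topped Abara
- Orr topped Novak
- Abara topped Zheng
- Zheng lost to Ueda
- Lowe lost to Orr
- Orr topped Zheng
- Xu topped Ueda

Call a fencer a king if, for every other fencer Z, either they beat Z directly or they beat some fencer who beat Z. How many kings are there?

7

Abara reaches everyone (king).
Lowe reaches everyone (king).
Novak reaches everyone (king).
Ueda reaches everyone (king).
Orr reaches everyone (king).
Zheng reaches everyone (king).
Xu reaches everyone (king).
Kings: Abara, Lowe, Novak, Ueda, Orr, Zheng, Xu — 7.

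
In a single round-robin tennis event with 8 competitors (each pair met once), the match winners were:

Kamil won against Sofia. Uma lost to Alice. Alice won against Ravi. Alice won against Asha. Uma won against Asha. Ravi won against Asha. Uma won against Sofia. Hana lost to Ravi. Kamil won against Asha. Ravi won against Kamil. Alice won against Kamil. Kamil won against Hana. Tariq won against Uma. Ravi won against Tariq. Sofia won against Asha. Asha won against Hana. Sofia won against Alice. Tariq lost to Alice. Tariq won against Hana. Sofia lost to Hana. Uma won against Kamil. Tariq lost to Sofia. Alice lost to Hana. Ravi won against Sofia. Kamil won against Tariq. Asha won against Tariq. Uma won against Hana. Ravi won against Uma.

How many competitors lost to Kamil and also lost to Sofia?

Kamil beat: Sofia, Tariq, Asha, Hana.
Sofia beat: Tariq, Asha, Alice.
Both beat: Tariq, Asha — 2.

2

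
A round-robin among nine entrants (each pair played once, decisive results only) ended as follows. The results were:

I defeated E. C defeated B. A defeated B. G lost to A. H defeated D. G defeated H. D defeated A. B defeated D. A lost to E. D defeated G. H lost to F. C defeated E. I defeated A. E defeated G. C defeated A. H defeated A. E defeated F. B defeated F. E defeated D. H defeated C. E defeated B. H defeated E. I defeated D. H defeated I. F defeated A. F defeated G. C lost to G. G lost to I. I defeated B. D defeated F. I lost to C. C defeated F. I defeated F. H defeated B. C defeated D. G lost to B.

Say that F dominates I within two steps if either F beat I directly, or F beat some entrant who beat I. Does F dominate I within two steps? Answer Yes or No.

Yes

F did not beat I directly.
F beat A, G, H. Of those, H beat I.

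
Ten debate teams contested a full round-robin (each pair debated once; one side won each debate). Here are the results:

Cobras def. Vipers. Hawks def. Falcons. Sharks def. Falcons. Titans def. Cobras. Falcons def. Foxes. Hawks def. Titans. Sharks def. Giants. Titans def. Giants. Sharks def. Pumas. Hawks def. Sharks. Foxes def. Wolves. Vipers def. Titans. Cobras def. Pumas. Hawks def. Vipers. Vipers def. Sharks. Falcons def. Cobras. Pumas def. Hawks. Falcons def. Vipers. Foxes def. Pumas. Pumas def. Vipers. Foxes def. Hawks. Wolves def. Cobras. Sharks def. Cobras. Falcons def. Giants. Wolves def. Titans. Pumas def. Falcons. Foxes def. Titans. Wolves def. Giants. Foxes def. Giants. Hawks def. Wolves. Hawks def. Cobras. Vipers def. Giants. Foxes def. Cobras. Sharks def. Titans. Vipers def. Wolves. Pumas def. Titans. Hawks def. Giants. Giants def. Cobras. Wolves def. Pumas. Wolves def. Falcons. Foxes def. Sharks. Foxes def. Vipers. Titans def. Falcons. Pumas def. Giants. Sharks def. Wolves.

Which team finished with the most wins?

Win totals: Falcons 4, Pumas 5, Foxes 8, Hawks 7, Cobras 2, Giants 1, Sharks 6, Wolves 5, Vipers 4, Titans 3.
Foxes leads with 8 wins (next highest: 7).

Foxes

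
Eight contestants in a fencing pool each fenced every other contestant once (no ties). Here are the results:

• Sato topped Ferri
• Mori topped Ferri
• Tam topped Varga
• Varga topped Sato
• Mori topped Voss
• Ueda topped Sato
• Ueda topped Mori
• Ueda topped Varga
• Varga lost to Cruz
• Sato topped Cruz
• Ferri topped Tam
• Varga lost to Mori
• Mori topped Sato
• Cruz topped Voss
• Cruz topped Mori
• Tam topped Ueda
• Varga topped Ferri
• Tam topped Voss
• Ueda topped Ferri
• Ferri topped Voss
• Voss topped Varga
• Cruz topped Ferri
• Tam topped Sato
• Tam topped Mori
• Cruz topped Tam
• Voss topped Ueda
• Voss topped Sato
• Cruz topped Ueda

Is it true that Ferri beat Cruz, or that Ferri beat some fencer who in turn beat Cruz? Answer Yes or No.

Ferri did not beat Cruz directly.
Ferri beat Voss, Tam, but each of them lost to Cruz. No two-step path.

No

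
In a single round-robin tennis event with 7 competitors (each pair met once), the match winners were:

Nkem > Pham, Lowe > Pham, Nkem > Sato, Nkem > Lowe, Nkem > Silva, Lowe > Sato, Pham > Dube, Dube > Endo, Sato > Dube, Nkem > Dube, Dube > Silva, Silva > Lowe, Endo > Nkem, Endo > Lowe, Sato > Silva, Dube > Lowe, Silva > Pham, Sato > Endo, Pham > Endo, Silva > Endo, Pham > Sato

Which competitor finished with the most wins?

Win totals: Sato 3, Endo 2, Nkem 5, Lowe 2, Dube 3, Silva 3, Pham 3.
Nkem leads with 5 wins (next highest: 3).

Nkem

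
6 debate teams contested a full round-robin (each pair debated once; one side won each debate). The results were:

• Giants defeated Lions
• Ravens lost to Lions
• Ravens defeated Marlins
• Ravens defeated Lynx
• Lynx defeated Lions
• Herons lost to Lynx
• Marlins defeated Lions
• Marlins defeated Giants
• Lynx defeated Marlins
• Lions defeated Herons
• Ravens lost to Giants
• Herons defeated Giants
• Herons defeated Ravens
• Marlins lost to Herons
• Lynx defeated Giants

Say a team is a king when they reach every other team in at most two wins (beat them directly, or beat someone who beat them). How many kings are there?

Herons reaches everyone (king).
Giants reaches everyone (king).
Ravens reaches everyone (king).
Lynx reaches everyone (king).
Marlins cannot reach Lynx in two steps.
Lions reaches everyone (king).
Kings: Herons, Giants, Ravens, Lynx, Lions — 5.

5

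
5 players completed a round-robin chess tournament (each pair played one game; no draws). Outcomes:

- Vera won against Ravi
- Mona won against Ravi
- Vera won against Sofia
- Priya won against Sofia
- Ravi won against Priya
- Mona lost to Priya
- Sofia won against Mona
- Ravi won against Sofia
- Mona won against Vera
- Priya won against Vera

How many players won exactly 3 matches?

1

Win totals: Vera 2, Sofia 1, Ravi 2, Priya 3, Mona 2.
Exactly 3: Priya — 1 player.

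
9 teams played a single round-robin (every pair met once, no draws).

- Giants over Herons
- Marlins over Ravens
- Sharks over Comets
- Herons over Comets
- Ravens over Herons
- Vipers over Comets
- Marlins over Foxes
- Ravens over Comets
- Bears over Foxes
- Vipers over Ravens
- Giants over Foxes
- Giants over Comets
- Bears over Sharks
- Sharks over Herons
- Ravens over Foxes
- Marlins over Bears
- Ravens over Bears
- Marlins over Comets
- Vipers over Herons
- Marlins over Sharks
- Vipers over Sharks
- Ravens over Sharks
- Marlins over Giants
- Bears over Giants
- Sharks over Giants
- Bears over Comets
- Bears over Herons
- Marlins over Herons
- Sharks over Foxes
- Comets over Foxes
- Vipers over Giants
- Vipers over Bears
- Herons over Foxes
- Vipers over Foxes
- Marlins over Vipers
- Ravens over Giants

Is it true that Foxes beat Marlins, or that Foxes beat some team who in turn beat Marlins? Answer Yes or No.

No

Foxes did not beat Marlins directly.
Foxes beat no one, so there is no intermediate team.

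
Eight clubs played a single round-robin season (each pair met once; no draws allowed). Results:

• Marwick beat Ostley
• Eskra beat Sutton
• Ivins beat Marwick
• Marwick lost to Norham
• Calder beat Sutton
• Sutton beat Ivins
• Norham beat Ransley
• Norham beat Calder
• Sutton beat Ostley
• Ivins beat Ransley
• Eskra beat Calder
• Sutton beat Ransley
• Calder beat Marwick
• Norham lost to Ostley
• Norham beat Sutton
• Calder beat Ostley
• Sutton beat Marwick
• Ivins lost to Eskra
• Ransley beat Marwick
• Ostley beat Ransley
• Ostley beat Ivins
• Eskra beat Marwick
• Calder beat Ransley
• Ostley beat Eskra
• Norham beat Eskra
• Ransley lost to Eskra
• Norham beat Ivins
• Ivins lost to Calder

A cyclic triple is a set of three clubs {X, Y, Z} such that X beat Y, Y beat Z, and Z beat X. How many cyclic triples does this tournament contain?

Win totals: Ivins 2, Ostley 4, Eskra 5, Ransley 1, Calder 5, Norham 6, Marwick 1, Sutton 4.
A club with w wins dominates both others in C(w,2) triples; summing gives 1 + 6 + 10 + 0 + 10 + 15 + 0 + 6 = 48 transitive triples.
Total triples C(8,3) = 56, so cyclic triples = 56 − 48 = 8.

8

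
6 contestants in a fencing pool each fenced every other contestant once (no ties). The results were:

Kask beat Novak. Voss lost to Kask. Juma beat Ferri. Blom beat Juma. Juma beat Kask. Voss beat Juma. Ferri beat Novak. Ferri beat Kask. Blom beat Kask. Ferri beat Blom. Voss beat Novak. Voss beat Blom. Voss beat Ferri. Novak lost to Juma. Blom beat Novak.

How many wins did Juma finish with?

3

Juma's results: beat Kask, Novak, Ferri; lost to Voss, Blom.
That is 3 wins.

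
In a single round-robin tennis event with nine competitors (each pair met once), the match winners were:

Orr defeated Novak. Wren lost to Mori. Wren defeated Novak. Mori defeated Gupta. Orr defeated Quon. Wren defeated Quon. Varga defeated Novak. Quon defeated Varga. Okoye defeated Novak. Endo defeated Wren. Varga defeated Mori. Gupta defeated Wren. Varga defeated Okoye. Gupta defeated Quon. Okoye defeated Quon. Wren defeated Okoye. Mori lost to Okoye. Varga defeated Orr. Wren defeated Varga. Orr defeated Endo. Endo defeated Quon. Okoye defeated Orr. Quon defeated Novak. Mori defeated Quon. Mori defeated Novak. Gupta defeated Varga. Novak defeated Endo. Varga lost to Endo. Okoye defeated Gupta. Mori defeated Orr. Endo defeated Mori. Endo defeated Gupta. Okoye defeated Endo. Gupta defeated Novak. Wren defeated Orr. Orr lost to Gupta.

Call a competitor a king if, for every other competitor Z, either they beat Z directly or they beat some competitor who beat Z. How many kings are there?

Novak cannot reach Okoye, Orr in two steps.
Wren reaches everyone (king).
Okoye reaches everyone (king).
Endo reaches everyone (king).
Orr cannot reach Okoye in two steps.
Quon cannot reach Wren, Gupta in two steps.
Varga reaches everyone (king).
Gupta reaches everyone (king).
Mori reaches everyone (king).
Kings: Wren, Okoye, Endo, Varga, Gupta, Mori — 6.

6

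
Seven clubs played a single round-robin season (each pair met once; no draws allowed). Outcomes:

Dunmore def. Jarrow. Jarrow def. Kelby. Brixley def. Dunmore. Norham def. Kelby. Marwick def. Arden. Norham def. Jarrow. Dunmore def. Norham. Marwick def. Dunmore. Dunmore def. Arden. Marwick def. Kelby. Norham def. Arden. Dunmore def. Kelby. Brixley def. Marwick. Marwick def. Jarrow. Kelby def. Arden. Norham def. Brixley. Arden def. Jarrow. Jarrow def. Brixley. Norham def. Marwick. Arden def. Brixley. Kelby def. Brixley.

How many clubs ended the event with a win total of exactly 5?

1

Win totals: Brixley 2, Kelby 2, Norham 5, Jarrow 2, Arden 2, Marwick 4, Dunmore 4.
Exactly 5: Norham — 1 club.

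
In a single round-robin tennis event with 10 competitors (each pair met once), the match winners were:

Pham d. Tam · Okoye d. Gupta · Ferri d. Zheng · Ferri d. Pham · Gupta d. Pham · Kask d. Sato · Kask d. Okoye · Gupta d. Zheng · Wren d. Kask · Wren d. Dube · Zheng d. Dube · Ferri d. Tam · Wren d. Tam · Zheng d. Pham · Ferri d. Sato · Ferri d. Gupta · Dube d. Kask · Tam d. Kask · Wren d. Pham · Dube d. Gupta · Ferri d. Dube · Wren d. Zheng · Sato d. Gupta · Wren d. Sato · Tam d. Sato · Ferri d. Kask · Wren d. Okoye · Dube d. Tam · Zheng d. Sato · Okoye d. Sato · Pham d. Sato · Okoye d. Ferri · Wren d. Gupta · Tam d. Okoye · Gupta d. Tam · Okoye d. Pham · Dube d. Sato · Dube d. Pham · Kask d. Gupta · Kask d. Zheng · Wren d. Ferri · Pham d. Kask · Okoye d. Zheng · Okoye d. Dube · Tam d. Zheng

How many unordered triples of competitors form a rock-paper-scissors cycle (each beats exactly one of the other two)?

17

Win totals: Dube 5, Kask 4, Ferri 7, Gupta 3, Wren 9, Sato 1, Pham 3, Tam 4, Zheng 3, Okoye 6.
A competitor with w wins dominates both others in C(w,2) triples; summing gives 10 + 6 + 21 + 3 + 36 + 0 + 3 + 6 + 3 + 15 = 103 transitive triples.
Total triples C(10,3) = 120, so cyclic triples = 120 − 103 = 17.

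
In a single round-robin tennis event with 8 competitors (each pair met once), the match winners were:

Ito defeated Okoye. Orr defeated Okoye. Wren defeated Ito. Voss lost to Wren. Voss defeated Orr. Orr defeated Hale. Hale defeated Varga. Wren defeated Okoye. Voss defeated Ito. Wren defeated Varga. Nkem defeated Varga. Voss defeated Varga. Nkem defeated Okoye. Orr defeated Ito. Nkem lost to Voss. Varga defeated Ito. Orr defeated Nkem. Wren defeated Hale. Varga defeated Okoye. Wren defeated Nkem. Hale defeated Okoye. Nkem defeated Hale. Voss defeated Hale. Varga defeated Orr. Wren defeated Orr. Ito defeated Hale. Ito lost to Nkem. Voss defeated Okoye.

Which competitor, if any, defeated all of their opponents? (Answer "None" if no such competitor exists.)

Wren

Wren has 7 wins out of 7 opponents — a perfect record.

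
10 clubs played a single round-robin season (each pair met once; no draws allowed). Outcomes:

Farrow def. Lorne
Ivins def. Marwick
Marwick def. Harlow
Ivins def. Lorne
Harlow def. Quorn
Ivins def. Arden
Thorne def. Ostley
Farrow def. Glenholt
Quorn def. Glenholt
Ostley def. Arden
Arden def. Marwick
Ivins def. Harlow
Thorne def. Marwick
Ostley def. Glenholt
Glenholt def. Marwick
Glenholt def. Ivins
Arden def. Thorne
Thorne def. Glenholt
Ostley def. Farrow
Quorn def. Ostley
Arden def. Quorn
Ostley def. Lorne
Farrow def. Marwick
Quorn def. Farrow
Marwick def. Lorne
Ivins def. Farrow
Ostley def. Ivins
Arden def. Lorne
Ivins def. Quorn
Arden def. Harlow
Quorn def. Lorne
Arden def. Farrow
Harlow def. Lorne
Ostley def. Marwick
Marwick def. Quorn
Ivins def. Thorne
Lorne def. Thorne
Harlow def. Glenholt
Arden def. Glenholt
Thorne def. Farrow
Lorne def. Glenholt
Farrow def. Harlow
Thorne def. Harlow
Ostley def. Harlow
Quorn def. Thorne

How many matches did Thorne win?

5

Thorne's results: beat Marwick, Farrow, Ostley, Harlow, Glenholt; lost to Ivins, Quorn, Arden, Lorne.
That is 5 wins.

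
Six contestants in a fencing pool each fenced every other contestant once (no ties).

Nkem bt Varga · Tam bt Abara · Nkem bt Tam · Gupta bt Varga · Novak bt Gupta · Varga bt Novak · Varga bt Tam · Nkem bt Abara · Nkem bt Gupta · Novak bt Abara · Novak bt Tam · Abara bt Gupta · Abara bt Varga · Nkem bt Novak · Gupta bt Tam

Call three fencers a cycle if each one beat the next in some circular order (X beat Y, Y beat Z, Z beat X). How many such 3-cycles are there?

4

Win totals: Abara 2, Varga 2, Nkem 5, Tam 1, Gupta 2, Novak 3.
A fencer with w wins dominates both others in C(w,2) triples; summing gives 1 + 1 + 10 + 0 + 1 + 3 = 16 transitive triples.
Total triples C(6,3) = 20, so cyclic triples = 20 − 16 = 4.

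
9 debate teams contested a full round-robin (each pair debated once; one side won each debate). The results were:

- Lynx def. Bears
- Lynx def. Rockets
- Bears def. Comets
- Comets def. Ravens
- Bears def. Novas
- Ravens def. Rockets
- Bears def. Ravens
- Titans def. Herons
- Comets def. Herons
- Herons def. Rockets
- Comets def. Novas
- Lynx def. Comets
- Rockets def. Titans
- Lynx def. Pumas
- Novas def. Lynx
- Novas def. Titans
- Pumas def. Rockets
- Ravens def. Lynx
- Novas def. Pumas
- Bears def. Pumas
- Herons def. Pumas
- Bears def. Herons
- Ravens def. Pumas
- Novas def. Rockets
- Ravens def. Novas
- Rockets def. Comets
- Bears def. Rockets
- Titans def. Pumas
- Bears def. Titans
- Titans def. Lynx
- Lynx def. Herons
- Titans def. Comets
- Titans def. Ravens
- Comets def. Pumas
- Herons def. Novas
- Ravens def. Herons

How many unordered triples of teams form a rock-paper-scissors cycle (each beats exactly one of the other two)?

Win totals: Lynx 5, Bears 7, Ravens 5, Pumas 1, Titans 5, Comets 4, Herons 3, Novas 4, Rockets 2.
A team with w wins dominates both others in C(w,2) triples; summing gives 10 + 21 + 10 + 0 + 10 + 6 + 3 + 6 + 1 = 67 transitive triples.
Total triples C(9,3) = 84, so cyclic triples = 84 − 67 = 17.

17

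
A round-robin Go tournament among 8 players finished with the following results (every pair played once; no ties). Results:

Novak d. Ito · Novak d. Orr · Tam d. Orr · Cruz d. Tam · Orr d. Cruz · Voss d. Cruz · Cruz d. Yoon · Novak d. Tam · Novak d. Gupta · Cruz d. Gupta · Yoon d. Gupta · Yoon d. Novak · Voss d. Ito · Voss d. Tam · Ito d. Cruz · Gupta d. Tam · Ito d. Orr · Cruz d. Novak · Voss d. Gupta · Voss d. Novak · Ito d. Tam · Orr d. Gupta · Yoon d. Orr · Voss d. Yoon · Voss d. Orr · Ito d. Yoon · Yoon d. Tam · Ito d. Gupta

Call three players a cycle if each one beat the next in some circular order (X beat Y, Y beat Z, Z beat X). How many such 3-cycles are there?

6

Win totals: Voss 7, Gupta 1, Orr 2, Ito 5, Tam 1, Cruz 4, Novak 4, Yoon 4.
A player with w wins dominates both others in C(w,2) triples; summing gives 21 + 0 + 1 + 10 + 0 + 6 + 6 + 6 = 50 transitive triples.
Total triples C(8,3) = 56, so cyclic triples = 56 − 50 = 6.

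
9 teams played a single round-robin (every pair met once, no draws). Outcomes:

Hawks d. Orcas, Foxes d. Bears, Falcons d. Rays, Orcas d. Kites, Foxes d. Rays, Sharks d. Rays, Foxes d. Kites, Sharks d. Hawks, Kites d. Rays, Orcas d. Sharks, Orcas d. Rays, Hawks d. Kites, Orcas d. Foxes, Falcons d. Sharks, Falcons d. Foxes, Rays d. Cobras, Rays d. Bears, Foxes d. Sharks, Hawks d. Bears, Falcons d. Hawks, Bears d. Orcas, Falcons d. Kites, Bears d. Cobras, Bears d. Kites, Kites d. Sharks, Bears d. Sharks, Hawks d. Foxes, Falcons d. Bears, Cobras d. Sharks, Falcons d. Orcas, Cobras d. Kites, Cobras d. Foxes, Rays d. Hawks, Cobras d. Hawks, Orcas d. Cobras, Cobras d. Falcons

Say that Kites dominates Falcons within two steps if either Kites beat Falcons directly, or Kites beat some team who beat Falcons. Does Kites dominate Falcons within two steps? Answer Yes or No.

Kites did not beat Falcons directly.
Kites beat Sharks, Rays, but each of them lost to Falcons. No two-step path.

No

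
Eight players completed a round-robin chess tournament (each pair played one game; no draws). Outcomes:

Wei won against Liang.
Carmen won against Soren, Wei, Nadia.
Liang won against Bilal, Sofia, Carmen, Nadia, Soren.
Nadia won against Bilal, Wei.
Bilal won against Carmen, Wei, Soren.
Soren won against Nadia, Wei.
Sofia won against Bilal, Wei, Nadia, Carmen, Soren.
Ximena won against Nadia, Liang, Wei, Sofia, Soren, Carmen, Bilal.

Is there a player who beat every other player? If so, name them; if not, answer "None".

Ximena

Ximena has 7 wins out of 7 opponents — a perfect record.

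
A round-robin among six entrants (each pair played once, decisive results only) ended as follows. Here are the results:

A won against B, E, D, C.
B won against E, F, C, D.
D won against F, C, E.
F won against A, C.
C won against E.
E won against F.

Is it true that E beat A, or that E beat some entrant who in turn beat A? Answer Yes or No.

E did not beat A directly.
E beat F. Of those, F beat A.

Yes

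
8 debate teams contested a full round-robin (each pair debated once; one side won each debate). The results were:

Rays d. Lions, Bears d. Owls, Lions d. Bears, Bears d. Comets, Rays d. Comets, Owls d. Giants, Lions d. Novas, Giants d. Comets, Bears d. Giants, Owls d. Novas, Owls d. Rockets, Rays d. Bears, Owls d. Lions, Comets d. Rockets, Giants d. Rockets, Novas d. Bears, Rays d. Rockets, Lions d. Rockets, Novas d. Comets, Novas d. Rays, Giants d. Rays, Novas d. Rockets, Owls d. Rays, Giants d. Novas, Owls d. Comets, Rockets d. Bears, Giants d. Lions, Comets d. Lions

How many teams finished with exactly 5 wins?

1

Win totals: Comets 2, Bears 3, Rays 4, Giants 5, Rockets 1, Lions 3, Owls 6, Novas 4.
Exactly 5: Giants — 1 team.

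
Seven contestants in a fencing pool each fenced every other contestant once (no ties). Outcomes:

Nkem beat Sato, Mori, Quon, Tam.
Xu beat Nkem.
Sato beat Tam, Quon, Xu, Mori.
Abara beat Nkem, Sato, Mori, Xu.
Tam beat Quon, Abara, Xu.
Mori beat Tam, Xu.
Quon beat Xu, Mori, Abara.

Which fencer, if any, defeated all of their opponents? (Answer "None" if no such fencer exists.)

None

Highest win total is Sato with 4 (out of 6 possible).
Sato lost to Nkem, Abara, so no fencer went undefeated.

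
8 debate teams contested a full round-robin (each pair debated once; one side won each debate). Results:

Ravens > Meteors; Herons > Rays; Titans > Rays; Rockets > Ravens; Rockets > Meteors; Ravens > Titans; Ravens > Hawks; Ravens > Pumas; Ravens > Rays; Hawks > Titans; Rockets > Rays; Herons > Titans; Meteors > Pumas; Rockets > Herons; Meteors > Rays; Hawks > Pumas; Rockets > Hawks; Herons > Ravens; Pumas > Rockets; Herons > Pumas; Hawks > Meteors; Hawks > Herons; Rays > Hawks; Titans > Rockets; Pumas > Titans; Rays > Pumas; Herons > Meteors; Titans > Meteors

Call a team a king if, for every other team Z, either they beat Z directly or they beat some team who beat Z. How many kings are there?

6

Pumas reaches everyone (king).
Rockets reaches everyone (king).
Hawks reaches everyone (king).
Herons reaches everyone (king).
Rays cannot reach Ravens in two steps.
Ravens reaches everyone (king).
Meteors cannot reach Herons, Ravens in two steps.
Titans reaches everyone (king).
Kings: Pumas, Rockets, Hawks, Herons, Ravens, Titans — 6.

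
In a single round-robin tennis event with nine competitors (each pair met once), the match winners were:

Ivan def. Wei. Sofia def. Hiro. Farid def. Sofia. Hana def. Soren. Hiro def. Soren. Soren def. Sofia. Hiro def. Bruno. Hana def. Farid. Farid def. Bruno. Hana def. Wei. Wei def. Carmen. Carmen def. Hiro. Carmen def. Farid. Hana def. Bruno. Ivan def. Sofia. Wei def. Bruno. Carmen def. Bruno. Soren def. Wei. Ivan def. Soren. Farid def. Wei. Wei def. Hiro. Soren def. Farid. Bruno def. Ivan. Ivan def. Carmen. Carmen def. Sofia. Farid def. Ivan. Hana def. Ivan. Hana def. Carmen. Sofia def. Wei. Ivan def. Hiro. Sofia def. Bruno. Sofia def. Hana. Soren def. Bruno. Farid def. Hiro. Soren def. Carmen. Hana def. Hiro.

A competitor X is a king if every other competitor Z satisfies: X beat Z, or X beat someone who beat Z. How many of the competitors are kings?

6

Sofia reaches everyone (king).
Wei cannot reach Hana in two steps.
Ivan reaches everyone (king).
Farid reaches everyone (king).
Hiro cannot reach Hana in two steps.
Soren reaches everyone (king).
Carmen reaches everyone (king).
Hana reaches everyone (king).
Bruno cannot reach Farid, Hana in two steps.
Kings: Sofia, Ivan, Farid, Soren, Carmen, Hana — 6.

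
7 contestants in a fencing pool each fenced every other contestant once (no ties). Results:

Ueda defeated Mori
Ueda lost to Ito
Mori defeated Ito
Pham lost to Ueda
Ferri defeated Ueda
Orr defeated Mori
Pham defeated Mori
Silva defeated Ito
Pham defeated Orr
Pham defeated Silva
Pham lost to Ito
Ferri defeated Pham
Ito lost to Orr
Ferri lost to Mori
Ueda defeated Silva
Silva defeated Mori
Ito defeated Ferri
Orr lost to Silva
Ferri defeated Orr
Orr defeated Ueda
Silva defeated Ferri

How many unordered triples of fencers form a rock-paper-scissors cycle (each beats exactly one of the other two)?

Win totals: Ueda 3, Ferri 3, Silva 4, Pham 3, Orr 3, Ito 3, Mori 2.
A fencer with w wins dominates both others in C(w,2) triples; summing gives 3 + 3 + 6 + 3 + 3 + 3 + 1 = 22 transitive triples.
Total triples C(7,3) = 35, so cyclic triples = 35 − 22 = 13.

13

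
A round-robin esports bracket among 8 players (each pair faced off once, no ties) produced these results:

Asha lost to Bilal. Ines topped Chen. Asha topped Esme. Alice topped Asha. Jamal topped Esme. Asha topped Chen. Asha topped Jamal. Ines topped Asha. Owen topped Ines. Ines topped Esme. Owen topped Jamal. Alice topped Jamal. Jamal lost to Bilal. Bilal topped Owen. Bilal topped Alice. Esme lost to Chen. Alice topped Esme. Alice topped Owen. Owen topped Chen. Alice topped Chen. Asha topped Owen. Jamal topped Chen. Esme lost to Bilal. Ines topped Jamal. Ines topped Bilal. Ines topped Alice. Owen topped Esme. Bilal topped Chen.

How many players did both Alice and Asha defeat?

4

Alice beat: Esme, Chen, Jamal, Owen, Asha.
Asha beat: Esme, Chen, Jamal, Owen.
Both beat: Esme, Chen, Jamal, Owen — 4.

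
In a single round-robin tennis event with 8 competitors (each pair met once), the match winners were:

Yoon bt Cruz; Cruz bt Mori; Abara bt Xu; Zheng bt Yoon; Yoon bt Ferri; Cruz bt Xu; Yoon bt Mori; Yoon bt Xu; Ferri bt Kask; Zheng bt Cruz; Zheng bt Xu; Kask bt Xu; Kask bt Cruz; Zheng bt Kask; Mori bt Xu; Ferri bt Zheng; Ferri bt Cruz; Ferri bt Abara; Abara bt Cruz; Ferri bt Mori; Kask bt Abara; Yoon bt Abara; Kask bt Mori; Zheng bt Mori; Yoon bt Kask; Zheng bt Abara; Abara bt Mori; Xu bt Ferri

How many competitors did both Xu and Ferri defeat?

0

Xu beat: Ferri.
Ferri beat: Kask, Abara, Cruz, Mori, Zheng.
No one was beaten by both.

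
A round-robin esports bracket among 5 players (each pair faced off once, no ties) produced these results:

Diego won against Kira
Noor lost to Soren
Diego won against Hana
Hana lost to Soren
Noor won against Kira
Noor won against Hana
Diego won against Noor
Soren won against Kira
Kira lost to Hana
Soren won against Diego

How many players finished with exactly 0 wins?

Win totals: Soren 4, Kira 0, Noor 2, Hana 1, Diego 3.
Exactly 0: Kira — 1 player.

1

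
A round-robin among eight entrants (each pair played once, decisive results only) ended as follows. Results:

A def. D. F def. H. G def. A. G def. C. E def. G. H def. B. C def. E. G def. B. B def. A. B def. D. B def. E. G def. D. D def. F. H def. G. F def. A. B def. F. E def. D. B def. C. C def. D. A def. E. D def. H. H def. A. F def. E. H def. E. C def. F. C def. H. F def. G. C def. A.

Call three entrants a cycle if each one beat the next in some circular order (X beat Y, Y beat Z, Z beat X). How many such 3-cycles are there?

15

Win totals: A 2, B 5, C 5, D 2, E 2, F 4, G 4, H 4.
An entrant with w wins dominates both others in C(w,2) triples; summing gives 1 + 10 + 10 + 1 + 1 + 6 + 6 + 6 = 41 transitive triples.
Total triples C(8,3) = 56, so cyclic triples = 56 − 41 = 15.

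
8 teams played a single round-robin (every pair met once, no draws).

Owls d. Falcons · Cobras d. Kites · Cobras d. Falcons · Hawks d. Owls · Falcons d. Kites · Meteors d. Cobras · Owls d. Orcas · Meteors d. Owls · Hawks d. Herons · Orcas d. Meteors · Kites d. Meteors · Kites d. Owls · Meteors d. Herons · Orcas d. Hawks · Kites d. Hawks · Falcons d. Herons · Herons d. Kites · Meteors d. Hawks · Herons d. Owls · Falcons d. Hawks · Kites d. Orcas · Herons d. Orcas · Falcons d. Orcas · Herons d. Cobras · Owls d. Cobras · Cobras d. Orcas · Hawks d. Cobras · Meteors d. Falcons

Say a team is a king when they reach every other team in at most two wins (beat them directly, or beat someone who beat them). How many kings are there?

6

Orcas cannot reach Kites in two steps.
Falcons reaches everyone (king).
Owls reaches everyone (king).
Herons reaches everyone (king).
Cobras reaches everyone (king).
Meteors reaches everyone (king).
Hawks cannot reach Meteors in two steps.
Kites reaches everyone (king).
Kings: Falcons, Owls, Herons, Cobras, Meteors, Kites — 6.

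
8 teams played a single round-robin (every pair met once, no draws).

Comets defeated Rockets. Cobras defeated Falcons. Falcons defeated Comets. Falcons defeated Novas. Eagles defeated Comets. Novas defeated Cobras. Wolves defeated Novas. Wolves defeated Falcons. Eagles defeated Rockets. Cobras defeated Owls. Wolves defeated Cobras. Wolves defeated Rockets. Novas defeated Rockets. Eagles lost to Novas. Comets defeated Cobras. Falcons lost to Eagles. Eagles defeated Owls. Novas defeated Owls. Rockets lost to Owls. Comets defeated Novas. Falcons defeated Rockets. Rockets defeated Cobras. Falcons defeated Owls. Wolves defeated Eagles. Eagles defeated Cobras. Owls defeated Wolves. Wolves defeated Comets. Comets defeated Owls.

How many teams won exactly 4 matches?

3

Win totals: Rockets 1, Falcons 4, Wolves 6, Owls 2, Cobras 2, Novas 4, Eagles 5, Comets 4.
Exactly 4: Falcons, Novas, Comets — 3 teams.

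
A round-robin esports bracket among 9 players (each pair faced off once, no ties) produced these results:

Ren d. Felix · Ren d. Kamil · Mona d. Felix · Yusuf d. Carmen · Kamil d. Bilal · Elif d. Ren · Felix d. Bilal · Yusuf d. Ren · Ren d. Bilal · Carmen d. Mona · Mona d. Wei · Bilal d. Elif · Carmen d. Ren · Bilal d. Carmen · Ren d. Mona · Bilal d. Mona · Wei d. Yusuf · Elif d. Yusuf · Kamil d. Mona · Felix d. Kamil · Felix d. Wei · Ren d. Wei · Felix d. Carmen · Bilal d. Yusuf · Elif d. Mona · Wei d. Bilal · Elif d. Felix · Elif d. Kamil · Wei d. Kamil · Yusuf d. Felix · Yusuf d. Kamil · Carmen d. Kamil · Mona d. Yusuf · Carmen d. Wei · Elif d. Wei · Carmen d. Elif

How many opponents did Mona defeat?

Mona's results: beat Wei, Felix, Yusuf; lost to Kamil, Carmen, Ren, Elif, Bilal.
That is 3 wins.

3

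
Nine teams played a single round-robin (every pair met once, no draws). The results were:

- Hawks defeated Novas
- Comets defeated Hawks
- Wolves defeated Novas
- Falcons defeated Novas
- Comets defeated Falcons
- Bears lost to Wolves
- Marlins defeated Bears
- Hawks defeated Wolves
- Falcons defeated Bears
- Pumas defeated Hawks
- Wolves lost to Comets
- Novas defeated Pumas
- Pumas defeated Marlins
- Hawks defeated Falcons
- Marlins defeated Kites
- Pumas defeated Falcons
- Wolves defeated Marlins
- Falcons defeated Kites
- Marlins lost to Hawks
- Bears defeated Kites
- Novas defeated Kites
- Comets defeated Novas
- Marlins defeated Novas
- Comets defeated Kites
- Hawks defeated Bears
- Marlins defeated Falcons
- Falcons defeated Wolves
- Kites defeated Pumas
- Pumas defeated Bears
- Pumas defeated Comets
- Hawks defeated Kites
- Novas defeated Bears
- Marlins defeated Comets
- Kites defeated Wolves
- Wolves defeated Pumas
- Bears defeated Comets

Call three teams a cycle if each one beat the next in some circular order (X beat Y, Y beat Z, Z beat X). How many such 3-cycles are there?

22

Win totals: Marlins 5, Hawks 6, Falcons 4, Kites 2, Bears 2, Wolves 4, Pumas 5, Novas 3, Comets 5.
A team with w wins dominates both others in C(w,2) triples; summing gives 10 + 15 + 6 + 1 + 1 + 6 + 10 + 3 + 10 = 62 transitive triples.
Total triples C(9,3) = 84, so cyclic triples = 84 − 62 = 22.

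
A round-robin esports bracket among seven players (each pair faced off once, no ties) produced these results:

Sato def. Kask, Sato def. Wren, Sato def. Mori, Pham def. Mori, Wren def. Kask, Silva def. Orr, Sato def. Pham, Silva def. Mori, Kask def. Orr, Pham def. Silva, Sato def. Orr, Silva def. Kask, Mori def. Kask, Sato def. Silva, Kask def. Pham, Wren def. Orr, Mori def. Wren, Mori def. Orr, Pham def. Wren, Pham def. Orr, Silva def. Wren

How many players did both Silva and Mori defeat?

3

Silva beat: Mori, Wren, Kask, Orr.
Mori beat: Wren, Kask, Orr.
Both beat: Wren, Kask, Orr — 3.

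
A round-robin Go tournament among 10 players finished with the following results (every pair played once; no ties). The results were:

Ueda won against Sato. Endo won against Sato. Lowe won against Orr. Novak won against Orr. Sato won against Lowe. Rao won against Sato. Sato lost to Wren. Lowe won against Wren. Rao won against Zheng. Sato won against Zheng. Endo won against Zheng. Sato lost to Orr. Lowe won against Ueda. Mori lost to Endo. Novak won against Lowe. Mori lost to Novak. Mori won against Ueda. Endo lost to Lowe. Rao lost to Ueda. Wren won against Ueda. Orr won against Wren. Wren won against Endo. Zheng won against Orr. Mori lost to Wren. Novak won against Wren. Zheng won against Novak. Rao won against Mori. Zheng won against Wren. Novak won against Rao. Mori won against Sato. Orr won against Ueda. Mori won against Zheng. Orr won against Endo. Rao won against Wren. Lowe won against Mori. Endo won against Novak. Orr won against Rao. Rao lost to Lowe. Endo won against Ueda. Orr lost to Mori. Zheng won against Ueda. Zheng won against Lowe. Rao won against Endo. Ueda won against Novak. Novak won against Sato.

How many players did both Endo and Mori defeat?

3

Endo beat: Novak, Sato, Mori, Ueda, Zheng.
Mori beat: Sato, Orr, Ueda, Zheng.
Both beat: Sato, Ueda, Zheng — 3.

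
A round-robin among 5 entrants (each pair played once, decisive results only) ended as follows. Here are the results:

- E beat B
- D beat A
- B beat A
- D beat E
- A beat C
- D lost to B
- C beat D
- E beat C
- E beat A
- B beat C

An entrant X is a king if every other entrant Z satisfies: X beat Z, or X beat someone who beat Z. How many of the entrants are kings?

3

A cannot reach B, E in two steps.
B reaches everyone (king).
C cannot reach B in two steps.
D reaches everyone (king).
E reaches everyone (king).
Kings: B, D, E — 3.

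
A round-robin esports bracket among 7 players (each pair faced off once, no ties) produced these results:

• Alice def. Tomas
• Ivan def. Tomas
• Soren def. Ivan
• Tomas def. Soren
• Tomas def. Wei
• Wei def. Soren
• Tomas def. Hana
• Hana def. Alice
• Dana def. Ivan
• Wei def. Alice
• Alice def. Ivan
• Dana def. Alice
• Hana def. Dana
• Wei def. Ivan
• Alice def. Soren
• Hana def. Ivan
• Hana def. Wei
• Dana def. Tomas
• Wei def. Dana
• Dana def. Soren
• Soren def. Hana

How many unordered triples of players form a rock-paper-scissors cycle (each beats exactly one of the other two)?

10

Win totals: Tomas 3, Ivan 1, Alice 3, Soren 2, Dana 4, Wei 4, Hana 4.
A player with w wins dominates both others in C(w,2) triples; summing gives 3 + 0 + 3 + 1 + 6 + 6 + 6 = 25 transitive triples.
Total triples C(7,3) = 35, so cyclic triples = 35 − 25 = 10.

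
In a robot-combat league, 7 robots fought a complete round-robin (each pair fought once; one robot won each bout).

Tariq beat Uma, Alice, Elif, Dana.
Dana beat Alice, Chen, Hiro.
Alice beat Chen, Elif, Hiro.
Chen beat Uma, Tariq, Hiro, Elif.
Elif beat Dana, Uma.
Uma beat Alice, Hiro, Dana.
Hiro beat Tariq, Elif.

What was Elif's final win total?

2

Elif's results: beat Dana, Uma; lost to Tariq, Chen, Alice, Hiro.
That is 2 wins.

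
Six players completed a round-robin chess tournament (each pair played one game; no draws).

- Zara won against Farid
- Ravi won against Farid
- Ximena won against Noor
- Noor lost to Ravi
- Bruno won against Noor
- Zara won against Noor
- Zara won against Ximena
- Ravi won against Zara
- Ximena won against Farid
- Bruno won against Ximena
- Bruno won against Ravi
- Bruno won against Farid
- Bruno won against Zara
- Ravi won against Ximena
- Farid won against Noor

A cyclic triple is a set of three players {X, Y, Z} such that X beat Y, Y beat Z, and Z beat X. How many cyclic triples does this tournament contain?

Win totals: Ravi 4, Ximena 2, Bruno 5, Noor 0, Farid 1, Zara 3.
A player with w wins dominates both others in C(w,2) triples; summing gives 6 + 1 + 10 + 0 + 0 + 3 = 20 transitive triples.
Total triples C(6,3) = 20, so cyclic triples = 20 − 20 = 0.

0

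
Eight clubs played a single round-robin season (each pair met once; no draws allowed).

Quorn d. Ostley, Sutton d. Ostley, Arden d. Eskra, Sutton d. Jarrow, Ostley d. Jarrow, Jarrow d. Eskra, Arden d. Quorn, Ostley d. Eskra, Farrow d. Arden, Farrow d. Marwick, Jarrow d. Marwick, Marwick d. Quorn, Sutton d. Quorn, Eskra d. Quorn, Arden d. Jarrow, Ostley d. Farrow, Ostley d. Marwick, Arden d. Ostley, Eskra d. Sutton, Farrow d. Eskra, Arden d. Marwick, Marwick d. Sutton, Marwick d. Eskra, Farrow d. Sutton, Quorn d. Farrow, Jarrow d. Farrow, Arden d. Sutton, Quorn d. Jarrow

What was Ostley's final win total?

4

Ostley's results: beat Farrow, Marwick, Jarrow, Eskra; lost to Sutton, Arden, Quorn.
That is 4 wins.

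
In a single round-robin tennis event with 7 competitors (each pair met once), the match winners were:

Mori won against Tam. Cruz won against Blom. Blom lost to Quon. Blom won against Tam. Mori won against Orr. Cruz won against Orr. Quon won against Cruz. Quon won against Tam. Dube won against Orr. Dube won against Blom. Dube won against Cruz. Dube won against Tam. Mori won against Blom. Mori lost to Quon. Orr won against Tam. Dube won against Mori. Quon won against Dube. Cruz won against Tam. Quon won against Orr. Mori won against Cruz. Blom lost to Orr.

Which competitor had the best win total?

Quon

Win totals: Blom 1, Mori 4, Dube 5, Tam 0, Orr 2, Cruz 3, Quon 6.
Quon leads with 6 wins (next highest: 5).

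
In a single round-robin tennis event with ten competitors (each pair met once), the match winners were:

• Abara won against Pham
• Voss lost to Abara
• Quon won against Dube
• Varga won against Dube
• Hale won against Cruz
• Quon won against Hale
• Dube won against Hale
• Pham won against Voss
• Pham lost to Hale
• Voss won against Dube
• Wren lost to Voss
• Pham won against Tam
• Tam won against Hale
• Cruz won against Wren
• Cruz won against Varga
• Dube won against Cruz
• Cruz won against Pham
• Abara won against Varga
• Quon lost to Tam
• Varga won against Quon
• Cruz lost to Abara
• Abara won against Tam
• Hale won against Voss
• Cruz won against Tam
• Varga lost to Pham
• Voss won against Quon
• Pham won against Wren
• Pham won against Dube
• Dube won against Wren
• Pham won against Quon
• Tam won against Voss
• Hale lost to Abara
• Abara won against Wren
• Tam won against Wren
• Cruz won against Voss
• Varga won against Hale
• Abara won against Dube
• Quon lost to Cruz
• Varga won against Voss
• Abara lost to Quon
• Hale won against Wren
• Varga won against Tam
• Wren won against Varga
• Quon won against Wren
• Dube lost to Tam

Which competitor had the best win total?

Abara

Win totals: Dube 3, Wren 1, Cruz 6, Voss 3, Abara 8, Varga 5, Quon 4, Pham 6, Hale 4, Tam 5.
Abara leads with 8 wins (next highest: 6).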